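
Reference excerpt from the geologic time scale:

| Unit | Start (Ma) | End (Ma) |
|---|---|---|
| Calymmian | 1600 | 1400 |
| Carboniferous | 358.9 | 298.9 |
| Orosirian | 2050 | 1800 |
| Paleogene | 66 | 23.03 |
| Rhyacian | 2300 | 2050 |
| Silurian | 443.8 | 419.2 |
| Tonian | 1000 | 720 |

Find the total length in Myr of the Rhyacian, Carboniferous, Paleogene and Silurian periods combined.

377.57 million years

Duration is start − end for each: (2300 − 2050) + (358.9 − 298.9) + (66 − 23.03) + (443.8 − 419.2).
That is 250 + 60 + 42.97 + 24.6, which totals 377.57 million years.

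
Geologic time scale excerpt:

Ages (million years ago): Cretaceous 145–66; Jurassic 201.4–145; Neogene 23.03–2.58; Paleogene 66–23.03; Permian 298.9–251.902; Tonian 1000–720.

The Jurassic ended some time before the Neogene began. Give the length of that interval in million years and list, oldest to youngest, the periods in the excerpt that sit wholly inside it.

End of Jurassic = 145 Ma; start of Neogene = 23.03 Ma.
Gap = 145 − 23.03 = 121.97 Myr.
Periods wholly inside 145–23.03 Ma: Cretaceous (145–66), Paleogene (66–23.03).

121.97 million years; Cretaceous, Paleogene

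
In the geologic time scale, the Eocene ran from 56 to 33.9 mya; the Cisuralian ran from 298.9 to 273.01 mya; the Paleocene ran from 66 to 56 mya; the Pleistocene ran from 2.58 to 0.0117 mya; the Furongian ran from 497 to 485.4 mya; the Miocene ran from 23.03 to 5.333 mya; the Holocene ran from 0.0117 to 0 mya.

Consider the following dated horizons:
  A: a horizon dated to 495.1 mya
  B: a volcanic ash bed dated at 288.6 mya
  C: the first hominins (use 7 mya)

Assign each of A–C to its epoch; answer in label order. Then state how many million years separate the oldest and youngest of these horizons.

A — Furongian; B — Cisuralian; C — Miocene; span 488.1 million years

Match each age against the start–end ranges in the excerpt: A = 495.1 Ma → Furongian (497–485.4); B = 288.6 Ma → Cisuralian (298.9–273.01); C = 7 Ma → Miocene (23.03–5.333).
The largest age is 495.1 Ma and the smallest is 7 Ma; their difference is 488.1 Myr.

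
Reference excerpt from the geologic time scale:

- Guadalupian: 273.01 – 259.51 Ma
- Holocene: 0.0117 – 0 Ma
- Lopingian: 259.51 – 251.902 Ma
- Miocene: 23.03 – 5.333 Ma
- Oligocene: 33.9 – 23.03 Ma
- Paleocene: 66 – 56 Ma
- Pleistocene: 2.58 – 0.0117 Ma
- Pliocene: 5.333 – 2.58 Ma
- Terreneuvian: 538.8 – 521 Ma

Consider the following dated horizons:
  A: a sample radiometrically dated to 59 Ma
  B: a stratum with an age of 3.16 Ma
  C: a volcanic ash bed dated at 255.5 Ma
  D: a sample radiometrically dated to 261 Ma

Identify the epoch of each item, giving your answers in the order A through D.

A — Paleocene; B — Pliocene; C — Lopingian; D — Guadalupian

A: 59 Ma lies in 66–56 Ma, so Paleocene.
B: 3.16 Ma lies in 5.333–2.58 Ma, so Pliocene.
C: 255.5 Ma lies in 259.51–251.902 Ma, so Lopingian.
D: 261 Ma lies in 273.01–259.51 Ma, so Guadalupian.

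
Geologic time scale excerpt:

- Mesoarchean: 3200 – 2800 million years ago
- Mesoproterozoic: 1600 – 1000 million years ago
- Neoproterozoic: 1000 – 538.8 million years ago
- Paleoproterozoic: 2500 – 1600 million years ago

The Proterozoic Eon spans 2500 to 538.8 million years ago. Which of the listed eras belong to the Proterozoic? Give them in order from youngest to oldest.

Eras with both bounds inside 2500–538.8 Ma: Neoproterozoic (1000–538.8), Mesoproterozoic (1600–1000), Paleoproterozoic (2500–1600).

Neoproterozoic, Mesoproterozoic, Paleoproterozoic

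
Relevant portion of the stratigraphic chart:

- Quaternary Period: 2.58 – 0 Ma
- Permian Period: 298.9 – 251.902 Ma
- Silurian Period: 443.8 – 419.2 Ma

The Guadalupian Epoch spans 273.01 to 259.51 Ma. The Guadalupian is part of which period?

The Guadalupian (273.01–259.51 Ma) lies entirely within 298.9–251.902 Ma, the Permian Period.

Permian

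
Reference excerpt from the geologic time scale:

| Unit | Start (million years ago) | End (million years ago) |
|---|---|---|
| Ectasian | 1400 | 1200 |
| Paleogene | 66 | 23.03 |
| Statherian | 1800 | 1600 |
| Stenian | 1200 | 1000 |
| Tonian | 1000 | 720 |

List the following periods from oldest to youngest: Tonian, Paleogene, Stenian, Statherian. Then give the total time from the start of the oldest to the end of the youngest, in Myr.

Statherian, Stenian, Tonian, Paleogene; total span 1776.97 Myr

Start ages (Ma): Statherian 1800, Stenian 1200, Tonian 1000, Paleogene 66.
Ordered oldest to youngest: Statherian, Stenian, Tonian, Paleogene.
Span = 1800 − 23.03 = 1776.97 Myr.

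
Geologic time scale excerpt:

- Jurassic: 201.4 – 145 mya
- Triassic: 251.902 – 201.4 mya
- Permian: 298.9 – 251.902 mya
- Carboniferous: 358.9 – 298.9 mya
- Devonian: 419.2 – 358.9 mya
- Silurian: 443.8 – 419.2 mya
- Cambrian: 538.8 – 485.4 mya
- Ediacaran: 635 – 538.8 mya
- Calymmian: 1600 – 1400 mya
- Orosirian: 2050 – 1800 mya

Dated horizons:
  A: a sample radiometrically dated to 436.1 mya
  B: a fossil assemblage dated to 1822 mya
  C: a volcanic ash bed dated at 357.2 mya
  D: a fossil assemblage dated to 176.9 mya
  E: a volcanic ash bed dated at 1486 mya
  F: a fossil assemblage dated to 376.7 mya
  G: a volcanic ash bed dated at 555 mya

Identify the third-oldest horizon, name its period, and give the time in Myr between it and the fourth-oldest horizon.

Sorted oldest-first by Ma: B (1822), E (1486), G (555), A (436.1), F (376.7), C (357.2), D (176.9).
The third oldest is G at 555 Ma, which lies in 635–538.8 Ma: the Ediacaran.
The fourth oldest is A at 436.1 Ma; separation = |555 − 436.1| = 118.9 Myr.

G, in the Ediacaran; 118.9 million years to A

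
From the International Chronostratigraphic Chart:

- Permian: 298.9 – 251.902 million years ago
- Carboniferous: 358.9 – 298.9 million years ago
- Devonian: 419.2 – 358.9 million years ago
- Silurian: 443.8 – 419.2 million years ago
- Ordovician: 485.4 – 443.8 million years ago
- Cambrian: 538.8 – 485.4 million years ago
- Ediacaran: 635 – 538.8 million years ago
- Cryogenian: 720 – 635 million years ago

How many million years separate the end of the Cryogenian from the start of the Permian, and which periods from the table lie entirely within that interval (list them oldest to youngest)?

End of Cryogenian = 635 Ma; start of Permian = 298.9 Ma.
Gap = 635 − 298.9 = 336.1 Myr.
Periods wholly inside 635–298.9 Ma: Ediacaran (635–538.8), Cambrian (538.8–485.4), Ordovician (485.4–443.8), Silurian (443.8–419.2), Devonian (419.2–358.9), Carboniferous (358.9–298.9).

336.1 million years; Ediacaran, Cambrian, Ordovician, Silurian, Devonian, Carboniferous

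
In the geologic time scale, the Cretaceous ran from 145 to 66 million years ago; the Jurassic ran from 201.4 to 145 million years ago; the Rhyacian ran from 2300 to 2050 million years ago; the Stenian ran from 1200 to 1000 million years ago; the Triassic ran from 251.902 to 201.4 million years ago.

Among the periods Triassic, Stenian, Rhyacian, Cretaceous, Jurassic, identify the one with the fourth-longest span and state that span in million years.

Start − end for each: Triassic 251.902 − 201.4 = 50.502; Stenian 1200 − 1000 = 200; Rhyacian 2300 − 2050 = 250; Cretaceous 145 − 66 = 79; Jurassic 201.4 − 145 = 56.4.
Ranking these from longest: Rhyacian > Stenian > Cretaceous > Jurassic > Triassic.
Position 4 in that ranking is Jurassic, which lasted 56.4 Myr.

Jurassic, 56.4 million years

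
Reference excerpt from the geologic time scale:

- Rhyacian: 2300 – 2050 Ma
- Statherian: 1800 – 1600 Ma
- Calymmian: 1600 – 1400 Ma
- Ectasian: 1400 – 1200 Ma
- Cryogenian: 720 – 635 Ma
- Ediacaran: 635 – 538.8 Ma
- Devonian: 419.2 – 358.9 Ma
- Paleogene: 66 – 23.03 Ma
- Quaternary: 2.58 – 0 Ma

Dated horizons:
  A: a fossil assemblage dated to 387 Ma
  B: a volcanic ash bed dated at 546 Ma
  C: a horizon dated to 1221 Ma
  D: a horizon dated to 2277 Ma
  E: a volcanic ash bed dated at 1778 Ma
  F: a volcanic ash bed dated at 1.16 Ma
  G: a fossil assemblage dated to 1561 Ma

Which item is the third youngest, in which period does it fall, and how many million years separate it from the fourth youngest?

Smaller Ma means younger, so youngest first: F 1.16 < A 387 < B 546 < C 1221 < G 1561 < E 1778 < D 2277.
Counting 3 along gives B (546 Ma); the excerpt puts that inside the Ediacaran, 635–538.8 Ma.
Next in line is C (1221 Ma), and 1221 − 546 = 675 Myr.

B, in the Ediacaran; 675 million years to C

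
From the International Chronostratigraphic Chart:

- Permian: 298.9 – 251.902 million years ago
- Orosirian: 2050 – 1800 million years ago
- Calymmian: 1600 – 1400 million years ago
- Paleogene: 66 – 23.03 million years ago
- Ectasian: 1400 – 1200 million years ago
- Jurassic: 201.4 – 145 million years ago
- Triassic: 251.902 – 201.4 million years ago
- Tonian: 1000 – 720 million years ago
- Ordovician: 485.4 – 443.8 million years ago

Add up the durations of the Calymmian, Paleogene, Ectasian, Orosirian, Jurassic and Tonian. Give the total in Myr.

1029.37 million years

Duration is start − end for each: (1600 − 1400) + (66 − 23.03) + (1400 − 1200) + (2050 − 1800) + (201.4 − 145) + (1000 − 720).
That is 200 + 42.97 + 200 + 250 + 56.4 + 280, which totals 1029.37 million years.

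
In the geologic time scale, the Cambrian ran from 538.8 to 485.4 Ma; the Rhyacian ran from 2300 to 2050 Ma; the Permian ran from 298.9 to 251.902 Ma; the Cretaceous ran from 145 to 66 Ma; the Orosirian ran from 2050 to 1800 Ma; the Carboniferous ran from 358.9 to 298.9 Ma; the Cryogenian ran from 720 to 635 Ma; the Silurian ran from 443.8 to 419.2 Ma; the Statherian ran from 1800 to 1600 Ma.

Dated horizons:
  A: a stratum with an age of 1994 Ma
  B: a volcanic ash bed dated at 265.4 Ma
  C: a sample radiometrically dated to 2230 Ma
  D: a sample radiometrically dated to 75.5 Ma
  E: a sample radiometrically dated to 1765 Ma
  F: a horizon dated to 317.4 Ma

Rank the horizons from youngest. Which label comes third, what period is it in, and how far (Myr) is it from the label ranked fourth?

Sorted youngest-first by Ma: D (75.5), B (265.4), F (317.4), E (1765), A (1994), C (2230).
The third youngest is F at 317.4 Ma, which lies in 358.9–298.9 Ma: the Carboniferous.
The fourth youngest is E at 1765 Ma; separation = |317.4 − 1765| = 1447.6 Myr.

F, in the Carboniferous; 1447.6 million years to E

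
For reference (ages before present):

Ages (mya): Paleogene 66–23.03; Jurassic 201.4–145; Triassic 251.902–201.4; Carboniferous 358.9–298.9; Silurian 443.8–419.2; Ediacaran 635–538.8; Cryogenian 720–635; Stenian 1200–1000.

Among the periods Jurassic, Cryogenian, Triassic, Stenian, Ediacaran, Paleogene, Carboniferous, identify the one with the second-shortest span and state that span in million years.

Start − end for each: Jurassic 201.4 − 145 = 56.4; Cryogenian 720 − 635 = 85; Triassic 251.902 − 201.4 = 50.502; Stenian 1200 − 1000 = 200; Ediacaran 635 − 538.8 = 96.2; Paleogene 66 − 23.03 = 42.97; Carboniferous 358.9 − 298.9 = 60.
Ranking these from shortest: Paleogene < Triassic < Jurassic < Carboniferous < Cryogenian < Ediacaran < Stenian.
Position 2 in that ranking is Triassic, which lasted 50.502 Myr.

Triassic, 50.502 million years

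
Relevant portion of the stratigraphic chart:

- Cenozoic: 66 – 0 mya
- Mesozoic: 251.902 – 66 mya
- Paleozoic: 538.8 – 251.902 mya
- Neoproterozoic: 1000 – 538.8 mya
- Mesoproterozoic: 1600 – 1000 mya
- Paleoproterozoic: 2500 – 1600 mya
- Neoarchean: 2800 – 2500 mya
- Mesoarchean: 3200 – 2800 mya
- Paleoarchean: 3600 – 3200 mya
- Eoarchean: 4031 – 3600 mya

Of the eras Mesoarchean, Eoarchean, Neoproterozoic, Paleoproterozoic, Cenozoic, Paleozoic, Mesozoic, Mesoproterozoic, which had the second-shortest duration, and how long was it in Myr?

Mesozoic, 185.902 million years

Start − end for each: Mesoarchean 3200 − 2800 = 400; Eoarchean 4031 − 3600 = 431; Neoproterozoic 1000 − 538.8 = 461.2; Paleoproterozoic 2500 − 1600 = 900; Cenozoic 66 − 0 = 66; Paleozoic 538.8 − 251.902 = 286.898; Mesozoic 251.902 − 66 = 185.902; Mesoproterozoic 1600 − 1000 = 600.
Ranking these from shortest: Cenozoic < Mesozoic < Paleozoic < Mesoarchean < Eoarchean < Neoproterozoic < Mesoproterozoic < Paleoproterozoic.
Position 2 in that ranking is Mesozoic, which lasted 185.902 Myr.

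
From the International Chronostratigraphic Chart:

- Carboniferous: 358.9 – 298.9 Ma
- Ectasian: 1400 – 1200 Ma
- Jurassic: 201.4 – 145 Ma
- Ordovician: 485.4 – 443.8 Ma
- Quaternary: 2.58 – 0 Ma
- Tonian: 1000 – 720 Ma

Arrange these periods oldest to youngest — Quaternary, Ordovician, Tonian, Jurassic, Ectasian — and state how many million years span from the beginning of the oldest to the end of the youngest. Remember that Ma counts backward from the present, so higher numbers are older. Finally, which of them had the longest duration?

From the excerpt: Quaternary 2.58–0; Ordovician 485.4–443.8; Tonian 1000–720; Jurassic 201.4–145; Ectasian 1400–1200 (Ma).
Larger Ma is earlier, so the oldest is Ectasian and the youngest is Quaternary; oldest to youngest: Ectasian, Tonian, Ordovician, Jurassic, Quaternary.
Oldest start 1400 minus youngest end 0 gives 1400 Myr overall.
Individual lengths (start − end): Ectasian 200; Tonian 280; Ordovician 41.6; Jurassic 56.4; Quaternary 2.58. The largest is Tonian at 280 Myr.

Ectasian → Tonian → Ordovician → Jurassic → Quaternary; total span 1400 Myr; longest is Tonian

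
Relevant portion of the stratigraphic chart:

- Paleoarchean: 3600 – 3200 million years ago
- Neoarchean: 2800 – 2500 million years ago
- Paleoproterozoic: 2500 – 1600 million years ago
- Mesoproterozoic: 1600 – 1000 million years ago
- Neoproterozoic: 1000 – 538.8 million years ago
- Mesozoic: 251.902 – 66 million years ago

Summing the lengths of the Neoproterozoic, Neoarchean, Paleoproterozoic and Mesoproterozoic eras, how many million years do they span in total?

Each duration: Neoproterozoic = 461.2; Neoarchean = 300; Paleoproterozoic = 900; Mesoproterozoic = 600.
Sum: 461.2 + 300 + 900 + 600 = 2261.2 Myr.

2261.2 million years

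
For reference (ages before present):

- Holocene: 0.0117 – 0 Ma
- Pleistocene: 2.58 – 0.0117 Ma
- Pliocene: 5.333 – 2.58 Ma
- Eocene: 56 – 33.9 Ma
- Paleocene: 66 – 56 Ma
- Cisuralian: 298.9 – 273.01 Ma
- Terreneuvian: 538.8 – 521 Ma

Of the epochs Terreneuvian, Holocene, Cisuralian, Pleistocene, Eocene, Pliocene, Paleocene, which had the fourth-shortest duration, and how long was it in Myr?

Start − end for each: Terreneuvian 538.8 − 521 = 17.8; Holocene 0.0117 − 0 = 0.0117; Cisuralian 298.9 − 273.01 = 25.89; Pleistocene 2.58 − 0.0117 = 2.5683; Eocene 56 − 33.9 = 22.1; Pliocene 5.333 − 2.58 = 2.753; Paleocene 66 − 56 = 10.
Ranking these from shortest: Holocene < Pleistocene < Pliocene < Paleocene < Terreneuvian < Eocene < Cisuralian.
Position 4 in that ranking is Paleocene, which lasted 10 Myr.

Paleocene, 10 million years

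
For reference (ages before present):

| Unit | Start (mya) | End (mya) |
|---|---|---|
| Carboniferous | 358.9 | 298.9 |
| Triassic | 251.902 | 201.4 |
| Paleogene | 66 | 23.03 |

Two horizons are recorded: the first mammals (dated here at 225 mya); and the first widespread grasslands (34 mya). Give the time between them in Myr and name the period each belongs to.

Elapsed time: 225 − 34 = 191 Myr.
225 Ma lies within 251.902–201.4 Ma: Triassic.
34 Ma lies within 66–23.03 Ma: Paleogene.

191 million years apart; the first in the Triassic, the second in the Paleogene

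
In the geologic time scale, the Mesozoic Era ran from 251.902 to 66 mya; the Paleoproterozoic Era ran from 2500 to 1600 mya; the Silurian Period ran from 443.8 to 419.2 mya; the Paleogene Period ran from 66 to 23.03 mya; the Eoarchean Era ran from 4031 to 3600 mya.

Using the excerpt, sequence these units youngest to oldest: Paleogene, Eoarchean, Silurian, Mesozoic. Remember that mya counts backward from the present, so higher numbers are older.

Paleogene, then Mesozoic, then Silurian, then Eoarchean

The oldest of these is Eoarchean (starts 4031 Ma) and the youngest is Paleogene (ends 23.03 Ma).
In between, by decreasing start age: Silurian (443.8), Mesozoic (251.902).
Listing youngest first means reversing that sequence.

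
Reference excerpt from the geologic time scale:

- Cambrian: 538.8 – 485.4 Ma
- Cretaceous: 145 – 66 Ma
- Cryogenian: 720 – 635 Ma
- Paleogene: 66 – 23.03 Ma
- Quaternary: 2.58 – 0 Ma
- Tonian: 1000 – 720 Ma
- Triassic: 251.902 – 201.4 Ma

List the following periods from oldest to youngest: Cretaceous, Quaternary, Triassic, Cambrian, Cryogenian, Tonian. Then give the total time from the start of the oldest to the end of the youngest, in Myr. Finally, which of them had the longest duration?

From the excerpt: Cretaceous 145–66; Quaternary 2.58–0; Triassic 251.902–201.4; Cambrian 538.8–485.4; Cryogenian 720–635; Tonian 1000–720 (Ma).
Larger Ma is earlier, so the oldest is Tonian and the youngest is Quaternary; oldest to youngest: Tonian, Cryogenian, Cambrian, Triassic, Cretaceous, Quaternary.
Oldest start 1000 minus youngest end 0 gives 1000 Myr overall.
Individual lengths (start − end): Cambrian 53.4; Cryogenian 85; Cretaceous 79; Tonian 280; Triassic 50.502; Quaternary 2.58. The largest is Tonian at 280 Myr.

Tonian → Cryogenian → Cambrian → Triassic → Cretaceous → Quaternary; total span 1000 Myr; longest is Tonian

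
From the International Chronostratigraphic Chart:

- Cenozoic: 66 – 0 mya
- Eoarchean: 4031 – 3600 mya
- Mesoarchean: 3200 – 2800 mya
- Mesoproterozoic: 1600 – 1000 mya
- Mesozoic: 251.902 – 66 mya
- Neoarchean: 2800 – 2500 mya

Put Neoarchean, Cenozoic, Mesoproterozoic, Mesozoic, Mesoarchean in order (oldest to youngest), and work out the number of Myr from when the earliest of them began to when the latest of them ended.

Mesoarchean → Neoarchean → Mesoproterozoic → Mesozoic → Cenozoic; total span 3200 Myr

Start ages (Ma): Mesoarchean 3200, Neoarchean 2800, Mesoproterozoic 1600, Mesozoic 251.902, Cenozoic 66.
Ordered oldest to youngest: Mesoarchean, Neoarchean, Mesoproterozoic, Mesozoic, Cenozoic.
Span = 3200 − 0 = 3200 Myr.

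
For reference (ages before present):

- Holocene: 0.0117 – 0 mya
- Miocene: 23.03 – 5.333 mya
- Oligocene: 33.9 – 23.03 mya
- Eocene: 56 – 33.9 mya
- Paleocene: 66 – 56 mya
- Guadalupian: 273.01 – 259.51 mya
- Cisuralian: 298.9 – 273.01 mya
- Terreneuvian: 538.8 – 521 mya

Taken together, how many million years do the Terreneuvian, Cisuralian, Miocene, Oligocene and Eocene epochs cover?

Each duration: Terreneuvian = 17.8; Cisuralian = 25.89; Miocene = 17.697; Oligocene = 10.87; Eocene = 22.1.
Sum: 17.8 + 25.89 + 17.697 + 10.87 + 22.1 = 94.357 Myr.

94.357 million years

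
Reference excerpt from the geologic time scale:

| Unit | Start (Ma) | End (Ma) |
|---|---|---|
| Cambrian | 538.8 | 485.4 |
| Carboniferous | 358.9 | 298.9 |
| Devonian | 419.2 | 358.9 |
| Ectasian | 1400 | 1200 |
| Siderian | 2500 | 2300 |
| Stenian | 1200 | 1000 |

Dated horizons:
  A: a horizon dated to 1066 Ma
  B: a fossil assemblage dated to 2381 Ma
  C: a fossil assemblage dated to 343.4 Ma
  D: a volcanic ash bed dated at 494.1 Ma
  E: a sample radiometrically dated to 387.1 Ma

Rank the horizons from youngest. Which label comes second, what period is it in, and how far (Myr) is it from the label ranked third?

E, in the Devonian; 107 million years to D

Smaller Ma means younger, so youngest first: C 343.4 < E 387.1 < D 494.1 < A 1066 < B 2381.
Counting 2 along gives E (387.1 Ma); the excerpt puts that inside the Devonian, 419.2–358.9 Ma.
Next in line is D (494.1 Ma), and 494.1 − 387.1 = 107 Myr.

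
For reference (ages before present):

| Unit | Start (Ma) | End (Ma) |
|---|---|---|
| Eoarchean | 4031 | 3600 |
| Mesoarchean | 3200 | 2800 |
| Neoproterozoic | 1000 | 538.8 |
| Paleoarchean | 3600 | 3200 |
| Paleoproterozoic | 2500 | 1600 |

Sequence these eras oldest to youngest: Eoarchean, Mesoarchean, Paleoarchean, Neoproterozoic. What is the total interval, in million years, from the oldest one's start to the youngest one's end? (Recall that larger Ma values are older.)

Eoarchean → Paleoarchean → Mesoarchean → Neoproterozoic; total span 3492.2 Myr

Start ages (Ma): Eoarchean 4031, Paleoarchean 3600, Mesoarchean 3200, Neoproterozoic 1000.
Ordered oldest to youngest: Eoarchean, Paleoarchean, Mesoarchean, Neoproterozoic.
Span = 4031 − 538.8 = 3492.2 Myr.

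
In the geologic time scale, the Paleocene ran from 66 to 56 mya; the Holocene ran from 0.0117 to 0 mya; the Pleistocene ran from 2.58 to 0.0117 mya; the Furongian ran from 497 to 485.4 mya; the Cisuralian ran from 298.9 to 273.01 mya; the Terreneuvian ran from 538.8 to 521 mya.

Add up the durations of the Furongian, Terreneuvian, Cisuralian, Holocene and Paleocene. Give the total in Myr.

Each duration: Furongian = 11.6; Terreneuvian = 17.8; Cisuralian = 25.89; Holocene = 0.0117; Paleocene = 10.
Sum: 11.6 + 17.8 + 25.89 + 0.0117 + 10 = 65.3017 Myr.

65.3017 million years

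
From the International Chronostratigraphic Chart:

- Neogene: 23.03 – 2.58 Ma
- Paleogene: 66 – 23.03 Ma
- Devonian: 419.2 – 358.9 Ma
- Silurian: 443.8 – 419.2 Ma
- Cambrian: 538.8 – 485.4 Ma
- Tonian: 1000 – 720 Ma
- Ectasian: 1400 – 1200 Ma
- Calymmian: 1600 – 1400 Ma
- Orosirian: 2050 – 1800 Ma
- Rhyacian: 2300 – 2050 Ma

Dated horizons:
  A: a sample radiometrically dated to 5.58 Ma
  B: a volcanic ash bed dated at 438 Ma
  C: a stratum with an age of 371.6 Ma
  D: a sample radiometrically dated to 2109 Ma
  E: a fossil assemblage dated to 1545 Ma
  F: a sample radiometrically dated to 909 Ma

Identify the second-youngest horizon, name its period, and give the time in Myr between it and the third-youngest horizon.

Sorted youngest-first by Ma: A (5.58), C (371.6), B (438), F (909), E (1545), D (2109).
The second youngest is C at 371.6 Ma, which lies in 419.2–358.9 Ma: the Devonian.
The third youngest is B at 438 Ma; separation = |371.6 − 438| = 66.4 Myr.

C, in the Devonian; 66.4 million years to B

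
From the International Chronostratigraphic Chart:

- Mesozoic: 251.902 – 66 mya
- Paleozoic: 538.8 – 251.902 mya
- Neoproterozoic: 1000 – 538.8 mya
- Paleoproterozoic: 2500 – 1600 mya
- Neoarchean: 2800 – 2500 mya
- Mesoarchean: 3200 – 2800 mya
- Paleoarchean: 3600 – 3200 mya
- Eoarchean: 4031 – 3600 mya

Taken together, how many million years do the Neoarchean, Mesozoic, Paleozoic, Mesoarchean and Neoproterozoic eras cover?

Duration is start − end for each: (2800 − 2500) + (251.902 − 66) + (538.8 − 251.902) + (3200 − 2800) + (1000 − 538.8).
That is 300 + 185.902 + 286.898 + 400 + 461.2, which totals 1634 million years.

1634 million years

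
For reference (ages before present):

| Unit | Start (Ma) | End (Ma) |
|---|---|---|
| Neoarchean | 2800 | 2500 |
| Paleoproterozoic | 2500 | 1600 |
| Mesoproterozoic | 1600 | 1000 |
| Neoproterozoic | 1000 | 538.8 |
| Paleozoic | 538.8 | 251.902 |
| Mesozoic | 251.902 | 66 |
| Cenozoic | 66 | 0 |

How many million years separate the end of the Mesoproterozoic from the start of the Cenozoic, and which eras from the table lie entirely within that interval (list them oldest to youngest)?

934 million years; Neoproterozoic, Paleozoic, Mesozoic

End of Mesoproterozoic = 1000 Ma; start of Cenozoic = 66 Ma.
Gap = 1000 − 66 = 934 Myr.
Eras wholly inside 1000–66 Ma: Neoproterozoic (1000–538.8), Paleozoic (538.8–251.902), Mesozoic (251.902–66).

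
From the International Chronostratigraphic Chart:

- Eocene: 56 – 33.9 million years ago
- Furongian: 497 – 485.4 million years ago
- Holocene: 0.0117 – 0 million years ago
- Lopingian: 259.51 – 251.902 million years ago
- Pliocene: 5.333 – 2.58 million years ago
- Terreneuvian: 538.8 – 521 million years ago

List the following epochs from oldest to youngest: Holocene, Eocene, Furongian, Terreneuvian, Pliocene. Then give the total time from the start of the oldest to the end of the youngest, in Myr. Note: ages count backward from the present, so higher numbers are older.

Terreneuvian, Furongian, Eocene, Pliocene, Holocene; total span 538.8 Myr

Start ages (Ma): Terreneuvian 538.8, Furongian 497, Eocene 56, Pliocene 5.333, Holocene 0.0117.
Ordered oldest to youngest: Terreneuvian, Furongian, Eocene, Pliocene, Holocene.
Span = 538.8 − 0 = 538.8 Myr.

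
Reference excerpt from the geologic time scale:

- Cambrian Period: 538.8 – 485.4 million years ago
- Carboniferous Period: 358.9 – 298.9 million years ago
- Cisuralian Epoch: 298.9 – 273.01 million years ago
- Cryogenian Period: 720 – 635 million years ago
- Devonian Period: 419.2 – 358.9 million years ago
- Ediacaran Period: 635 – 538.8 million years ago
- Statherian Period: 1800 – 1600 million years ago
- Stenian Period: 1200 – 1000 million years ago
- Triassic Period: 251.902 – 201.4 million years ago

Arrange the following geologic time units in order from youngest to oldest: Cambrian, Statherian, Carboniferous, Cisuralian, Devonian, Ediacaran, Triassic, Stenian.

Triassic → Cisuralian → Carboniferous → Devonian → Cambrian → Ediacaran → Stenian → Statherian

Sorting by start age (ascending Ma, since larger Ma = older): Triassic began 251.902, Cisuralian began 298.9, Carboniferous began 358.9, Devonian began 419.2, Cambrian began 538.8, Ediacaran began 635, Stenian began 1200, Statherian began 1800.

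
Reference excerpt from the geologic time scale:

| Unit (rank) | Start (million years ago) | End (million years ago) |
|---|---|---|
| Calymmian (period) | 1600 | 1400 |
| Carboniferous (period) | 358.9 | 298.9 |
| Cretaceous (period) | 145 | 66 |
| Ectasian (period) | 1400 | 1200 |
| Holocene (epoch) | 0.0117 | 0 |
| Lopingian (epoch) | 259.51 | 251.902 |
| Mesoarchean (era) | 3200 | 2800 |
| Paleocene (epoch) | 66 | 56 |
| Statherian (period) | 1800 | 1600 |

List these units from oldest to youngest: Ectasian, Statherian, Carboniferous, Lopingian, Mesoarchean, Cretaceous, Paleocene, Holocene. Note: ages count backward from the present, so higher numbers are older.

The oldest of these is Mesoarchean (starts 3200 Ma) and the youngest is Holocene (ends 0 Ma).
In between, by decreasing start age: Statherian (1800), Ectasian (1400), Carboniferous (358.9), Lopingian (259.51), Cretaceous (145), Paleocene (66).

Mesoarchean, Statherian, Ectasian, Carboniferous, Lopingian, Cretaceous, Paleocene, Holocene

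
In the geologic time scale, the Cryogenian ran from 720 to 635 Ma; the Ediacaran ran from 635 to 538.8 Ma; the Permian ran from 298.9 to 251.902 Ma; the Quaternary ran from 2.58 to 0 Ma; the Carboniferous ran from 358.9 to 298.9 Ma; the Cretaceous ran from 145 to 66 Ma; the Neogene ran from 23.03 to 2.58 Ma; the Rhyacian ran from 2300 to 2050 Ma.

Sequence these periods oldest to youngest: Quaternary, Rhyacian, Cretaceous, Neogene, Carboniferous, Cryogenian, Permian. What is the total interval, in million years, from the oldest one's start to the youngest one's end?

Start ages (Ma): Rhyacian 2300, Cryogenian 720, Carboniferous 358.9, Permian 298.9, Cretaceous 145, Neogene 23.03, Quaternary 2.58.
Ordered oldest to youngest: Rhyacian, Cryogenian, Carboniferous, Permian, Cretaceous, Neogene, Quaternary.
Span = 2300 − 0 = 2300 Myr.

Rhyacian, Cryogenian, Carboniferous, Permian, Cretaceous, Neogene, Quaternary; total span 2300 Myr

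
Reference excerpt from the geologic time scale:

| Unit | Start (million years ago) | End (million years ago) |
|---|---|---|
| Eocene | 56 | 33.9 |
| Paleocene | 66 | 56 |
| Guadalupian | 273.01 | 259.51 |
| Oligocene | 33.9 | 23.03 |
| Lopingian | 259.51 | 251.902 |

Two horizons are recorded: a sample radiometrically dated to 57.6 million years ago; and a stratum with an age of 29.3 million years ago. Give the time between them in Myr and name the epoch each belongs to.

28.3 million years apart; the first in the Paleocene, the second in the Oligocene

Elapsed time: 57.6 − 29.3 = 28.3 Myr.
57.6 Ma lies within 66–56 Ma: Paleocene.
29.3 Ma lies within 33.9–23.03 Ma: Oligocene.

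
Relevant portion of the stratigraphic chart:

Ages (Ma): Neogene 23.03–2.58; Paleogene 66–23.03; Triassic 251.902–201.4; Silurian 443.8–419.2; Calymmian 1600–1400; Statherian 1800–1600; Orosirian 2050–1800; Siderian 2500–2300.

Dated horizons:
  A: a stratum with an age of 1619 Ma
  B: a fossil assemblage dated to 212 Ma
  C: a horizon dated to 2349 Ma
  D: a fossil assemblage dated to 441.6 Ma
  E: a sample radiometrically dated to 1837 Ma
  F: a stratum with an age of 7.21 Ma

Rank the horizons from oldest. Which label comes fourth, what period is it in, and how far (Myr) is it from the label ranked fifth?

D, in the Silurian; 229.6 million years to B

Sorted oldest-first by Ma: C (2349), E (1837), A (1619), D (441.6), B (212), F (7.21).
The fourth oldest is D at 441.6 Ma, which lies in 443.8–419.2 Ma: the Silurian.
The fifth oldest is B at 212 Ma; separation = |441.6 − 212| = 229.6 Myr.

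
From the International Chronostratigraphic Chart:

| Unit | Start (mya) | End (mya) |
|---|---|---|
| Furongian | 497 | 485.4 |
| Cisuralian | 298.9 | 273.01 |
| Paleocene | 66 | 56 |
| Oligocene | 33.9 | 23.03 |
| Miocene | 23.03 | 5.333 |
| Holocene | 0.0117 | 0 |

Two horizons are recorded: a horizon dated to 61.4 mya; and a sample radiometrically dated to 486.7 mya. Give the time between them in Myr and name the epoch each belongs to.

Elapsed time: 486.7 − 61.4 = 425.3 Myr.
61.4 Ma lies within 66–56 Ma: Paleocene.
486.7 Ma lies within 497–485.4 Ma: Furongian.

425.3 million years apart; the first in the Paleocene, the second in the Furongian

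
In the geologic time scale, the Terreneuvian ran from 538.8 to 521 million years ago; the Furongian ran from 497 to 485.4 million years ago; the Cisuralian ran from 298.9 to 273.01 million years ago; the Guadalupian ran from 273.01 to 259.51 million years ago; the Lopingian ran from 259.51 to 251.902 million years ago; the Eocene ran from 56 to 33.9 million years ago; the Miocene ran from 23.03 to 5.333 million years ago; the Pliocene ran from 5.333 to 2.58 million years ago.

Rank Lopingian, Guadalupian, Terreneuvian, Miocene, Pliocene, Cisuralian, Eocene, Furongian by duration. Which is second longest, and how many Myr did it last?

Durations: Lopingian 7.608; Guadalupian 13.5; Terreneuvian 17.8; Miocene 17.697; Pliocene 2.753; Cisuralian 25.89; Eocene 22.1; Furongian 11.6 Myr.
Sorted longest-first: Cisuralian (25.89), Eocene (22.1), Terreneuvian (17.8), Miocene (17.697), Guadalupian (13.5), Furongian (11.6), Lopingian (7.608), Pliocene (2.753).
The second longest is Eocene at 22.1 Myr.

Eocene, 22.1 million years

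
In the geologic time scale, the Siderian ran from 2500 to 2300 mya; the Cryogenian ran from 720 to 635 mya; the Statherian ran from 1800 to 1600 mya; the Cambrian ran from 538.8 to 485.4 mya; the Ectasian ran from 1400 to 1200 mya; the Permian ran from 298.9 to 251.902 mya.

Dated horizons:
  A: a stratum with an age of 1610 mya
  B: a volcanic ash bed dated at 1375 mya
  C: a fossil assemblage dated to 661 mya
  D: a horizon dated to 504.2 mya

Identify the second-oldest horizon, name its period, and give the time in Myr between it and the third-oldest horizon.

Larger Ma means older, so oldest first: A 1610 > B 1375 > C 661 > D 504.2.
Counting 2 along gives B (1375 Ma); the excerpt puts that inside the Ectasian, 1400–1200 Ma.
Next in line is C (661 Ma), and 1375 − 661 = 714 Myr.

B, in the Ectasian; 714 million years to C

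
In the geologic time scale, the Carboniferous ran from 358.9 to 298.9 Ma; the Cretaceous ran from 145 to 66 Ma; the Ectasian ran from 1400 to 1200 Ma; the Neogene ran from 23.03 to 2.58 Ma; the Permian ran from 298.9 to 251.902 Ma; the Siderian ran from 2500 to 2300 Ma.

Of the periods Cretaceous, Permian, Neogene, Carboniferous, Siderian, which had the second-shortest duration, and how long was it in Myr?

Permian, 46.998 million years

Durations: Cretaceous 79; Permian 46.998; Neogene 20.45; Carboniferous 60; Siderian 200 Myr.
Sorted shortest-first: Neogene (20.45), Permian (46.998), Carboniferous (60), Cretaceous (79), Siderian (200).
The second shortest is Permian at 46.998 Myr.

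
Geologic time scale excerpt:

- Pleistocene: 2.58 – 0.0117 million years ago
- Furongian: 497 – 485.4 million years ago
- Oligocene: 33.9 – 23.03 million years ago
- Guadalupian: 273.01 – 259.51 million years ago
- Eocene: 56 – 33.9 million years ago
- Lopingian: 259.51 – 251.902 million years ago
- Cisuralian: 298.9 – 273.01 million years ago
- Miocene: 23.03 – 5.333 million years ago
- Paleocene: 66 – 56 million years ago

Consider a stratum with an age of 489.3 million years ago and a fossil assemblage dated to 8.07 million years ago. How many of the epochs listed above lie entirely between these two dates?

6

The older date is 489.3 Ma and the younger is 8.07 Ma.
Epochs with start < 489.3 and end > 8.07 Ma: Cisuralian (298.9–273.01), Guadalupian (273.01–259.51), Lopingian (259.51–251.902), Paleocene (66–56), Eocene (56–33.9), Oligocene (33.9–23.03).
That is 6 complete epochs.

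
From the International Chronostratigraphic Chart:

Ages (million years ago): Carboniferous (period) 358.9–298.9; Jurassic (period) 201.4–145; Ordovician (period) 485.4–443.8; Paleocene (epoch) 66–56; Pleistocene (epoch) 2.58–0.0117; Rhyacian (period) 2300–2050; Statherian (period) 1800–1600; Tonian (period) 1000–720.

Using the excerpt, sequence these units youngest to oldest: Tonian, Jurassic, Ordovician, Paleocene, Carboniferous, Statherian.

Sorting by start age (ascending Ma, since larger Ma = older): Paleocene start 66, Jurassic start 201.4, Carboniferous start 358.9, Ordovician start 485.4, Tonian start 1000, Statherian start 1800.

Paleocene, then Jurassic, then Carboniferous, then Ordovician, then Tonian, then Statherian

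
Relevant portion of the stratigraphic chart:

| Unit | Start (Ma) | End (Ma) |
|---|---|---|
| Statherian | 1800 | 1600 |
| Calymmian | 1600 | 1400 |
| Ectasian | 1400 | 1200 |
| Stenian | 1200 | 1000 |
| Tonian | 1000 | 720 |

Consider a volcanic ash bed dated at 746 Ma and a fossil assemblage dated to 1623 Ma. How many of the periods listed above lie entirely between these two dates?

3

1623 Ma sits inside the Statherian (1800–1600) and 746 Ma inside the Tonian (1000–720); neither of those is wholly between the two dates.
The listed periods lying completely between them are Calymmian, Ectasian, Stenian — 3 in all.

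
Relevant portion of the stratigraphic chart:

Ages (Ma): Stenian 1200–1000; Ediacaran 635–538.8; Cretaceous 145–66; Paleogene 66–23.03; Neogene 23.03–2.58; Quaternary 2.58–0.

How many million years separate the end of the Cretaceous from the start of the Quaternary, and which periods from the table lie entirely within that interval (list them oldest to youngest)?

63.42 million years; Paleogene, Neogene

The Cretaceous closes at 66 Ma and the Quaternary opens at 2.58 Ma, so the interval is 66 − 2.58 = 63.42 Myr.
A period fits inside if it starts at or after 66 Ma and ends at or before 2.58 Ma; oldest first that gives Paleogene, Neogene.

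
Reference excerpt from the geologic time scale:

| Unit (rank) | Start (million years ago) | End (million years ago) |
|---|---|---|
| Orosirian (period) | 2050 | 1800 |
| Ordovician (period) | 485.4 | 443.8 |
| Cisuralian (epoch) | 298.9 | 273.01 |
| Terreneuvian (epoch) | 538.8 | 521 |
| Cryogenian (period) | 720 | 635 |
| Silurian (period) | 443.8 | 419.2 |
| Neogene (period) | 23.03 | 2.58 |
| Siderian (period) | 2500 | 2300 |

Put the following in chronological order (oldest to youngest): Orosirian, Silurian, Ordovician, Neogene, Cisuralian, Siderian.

Siderian → Orosirian → Ordovician → Silurian → Cisuralian → Neogene

Sorting by start age (descending Ma, since larger Ma = older): Siderian began 2500, Orosirian began 2050, Ordovician began 485.4, Silurian began 443.8, Cisuralian began 298.9, Neogene began 23.03.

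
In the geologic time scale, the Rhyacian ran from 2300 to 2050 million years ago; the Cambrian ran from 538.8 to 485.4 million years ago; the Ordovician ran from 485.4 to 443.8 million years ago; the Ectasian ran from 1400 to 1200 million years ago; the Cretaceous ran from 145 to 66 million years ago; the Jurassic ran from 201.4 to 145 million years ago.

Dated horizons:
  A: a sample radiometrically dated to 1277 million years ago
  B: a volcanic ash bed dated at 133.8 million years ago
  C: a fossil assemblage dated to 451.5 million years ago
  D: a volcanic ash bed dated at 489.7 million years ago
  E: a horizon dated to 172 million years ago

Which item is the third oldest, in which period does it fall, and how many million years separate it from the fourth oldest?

Larger Ma means older, so oldest first: A 1277 > D 489.7 > C 451.5 > E 172 > B 133.8.
Counting 3 along gives C (451.5 Ma); the excerpt puts that inside the Ordovician, 485.4–443.8 Ma.
Next in line is E (172 Ma), and 451.5 − 172 = 279.5 Myr.

C, in the Ordovician; 279.5 million years to E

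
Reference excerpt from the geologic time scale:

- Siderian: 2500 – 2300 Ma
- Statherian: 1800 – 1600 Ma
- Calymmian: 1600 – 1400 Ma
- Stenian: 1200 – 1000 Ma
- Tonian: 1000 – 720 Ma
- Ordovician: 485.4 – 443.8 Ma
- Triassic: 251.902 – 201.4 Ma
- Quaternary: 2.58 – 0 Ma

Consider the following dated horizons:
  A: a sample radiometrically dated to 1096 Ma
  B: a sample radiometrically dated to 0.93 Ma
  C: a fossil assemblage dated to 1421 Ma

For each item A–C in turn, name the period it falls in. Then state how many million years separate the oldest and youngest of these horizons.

A — Stenian; B — Quaternary; C — Calymmian; span 1420.07 million years

A: 1096 Ma lies in 1200–1000 Ma, so Stenian.
B: 0.93 Ma lies in 2.58–0 Ma, so Quaternary.
C: 1421 Ma lies in 1600–1400 Ma, so Calymmian.
Oldest = 1421 Ma, youngest = 0.93 Ma → span 1420.07 Myr.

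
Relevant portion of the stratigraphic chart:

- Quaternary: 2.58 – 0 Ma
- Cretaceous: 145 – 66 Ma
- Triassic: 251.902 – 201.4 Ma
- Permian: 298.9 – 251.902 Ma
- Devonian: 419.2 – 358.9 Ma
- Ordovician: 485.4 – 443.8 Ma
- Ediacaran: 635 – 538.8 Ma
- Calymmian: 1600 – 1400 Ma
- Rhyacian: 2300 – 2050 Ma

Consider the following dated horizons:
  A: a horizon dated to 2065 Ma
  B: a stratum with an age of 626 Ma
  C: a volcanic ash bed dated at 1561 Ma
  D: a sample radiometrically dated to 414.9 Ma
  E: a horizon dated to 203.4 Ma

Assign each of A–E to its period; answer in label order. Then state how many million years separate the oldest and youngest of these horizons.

Match each age against the start–end ranges in the excerpt: A = 2065 Ma → Rhyacian (2300–2050); B = 626 Ma → Ediacaran (635–538.8); C = 1561 Ma → Calymmian (1600–1400); D = 414.9 Ma → Devonian (419.2–358.9); E = 203.4 Ma → Triassic (251.902–201.4).
The largest age is 2065 Ma and the smallest is 203.4 Ma; their difference is 1861.6 Myr.

A — Rhyacian; B — Ediacaran; C — Calymmian; D — Devonian; E — Triassic; span 1861.6 million years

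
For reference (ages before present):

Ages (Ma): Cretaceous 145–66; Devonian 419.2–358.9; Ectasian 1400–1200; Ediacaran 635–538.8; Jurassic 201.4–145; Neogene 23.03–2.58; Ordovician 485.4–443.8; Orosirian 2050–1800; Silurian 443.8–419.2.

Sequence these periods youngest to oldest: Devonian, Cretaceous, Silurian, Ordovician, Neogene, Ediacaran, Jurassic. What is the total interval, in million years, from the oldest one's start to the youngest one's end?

Neogene, Cretaceous, Jurassic, Devonian, Silurian, Ordovician, Ediacaran; total span 632.42 Myr

Start ages (Ma): Ediacaran 635, Ordovician 485.4, Silurian 443.8, Devonian 419.2, Jurassic 201.4, Cretaceous 145, Neogene 23.03.
Ordered youngest to oldest: Neogene, Cretaceous, Jurassic, Devonian, Silurian, Ordovician, Ediacaran.
Span = 635 − 2.58 = 632.42 Myr.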